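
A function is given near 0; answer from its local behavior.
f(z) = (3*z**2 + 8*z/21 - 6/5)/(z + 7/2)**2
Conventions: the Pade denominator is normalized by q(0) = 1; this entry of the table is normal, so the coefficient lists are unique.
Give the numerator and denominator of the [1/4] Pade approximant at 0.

The Pade approximant has numerator coefficients [-24/245, 13232763136/105735015393]; denominator coefficients [1, -279576712/719285819, 17402946361/10070001466, -379332810/719285819, 1706997645/411020468].

Taylor coefficients needed (expand at 0): a_0 = -24/245, a_1 = 64/735, a_2 = 7316/36015, a_3 = -10352/84035, a_4 = 18992/352947, a_5 = -255616/12353145.
Write the denominator as Q(z) = 1 + q1*z + q2*z^2 + q3*z^3 + q4*z^4. Requiring Q*f - P = O(z^6) with deg P <= 1 kills the coefficients of z^2..z^5 in Q*f:
  z^2: a_2 + q1*a_1 + q2*a_0 = 0, i.e. 7316/36015 + (64/735)*q1 + (-24/245)*q2 = 0.
  z^3: a_3 + q1*a_2 + q2*a_1 + q3*a_0 = 0, i.e. -10352/84035 + (7316/36015)*q1 + (64/735)*q2 + (-24/245)*q3 = 0.
  z^4: a_4 + q1*a_3 + q2*a_2 + q3*a_1 + q4*a_0 = 0, i.e. 18992/352947 + (-10352/84035)*q1 + (7316/36015)*q2 + (64/735)*q3 + (-24/245)*q4 = 0.
  z^5: a_5 + q1*a_4 + q2*a_3 + q3*a_2 + q4*a_1 = 0, i.e. -255616/12353145 + (18992/352947)*q1 + (-10352/84035)*q2 + (7316/36015)*q3 + (64/735)*q4 = 0.
Solving this linear system: q1 = -279576712/719285819, q2 = 17402946361/10070001466, q3 = -379332810/719285819, q4 = 1706997645/411020468.
The numerator is Q*f truncated at degree 1: P0 = a_0 = -24/245; P1 = a_1 + q1*a_0 = 13232763136/105735015393.


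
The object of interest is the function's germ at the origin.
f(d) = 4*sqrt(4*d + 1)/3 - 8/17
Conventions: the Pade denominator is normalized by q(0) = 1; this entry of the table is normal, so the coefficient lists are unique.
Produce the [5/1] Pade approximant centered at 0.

The Pade approximant has numerator coefficients [44/51, 268/51, 16/3, -8/3, 8/3, -8/3]; denominator coefficients [1, 3].

Taylor coefficients needed (expand at 0): a_0 = 44/51, a_1 = 8/3, a_2 = -8/3, a_3 = 16/3, a_4 = -40/3, a_5 = 112/3, a_6 = -112.
Write the denominator as Q(d) = 1 + q1*d. Requiring Q*f - P = O(d^7) with deg P <= 5 kills the coefficients of d^6..d^6 in Q*f:
  d^6: a_6 + q1*a_5 = 0, i.e. -112 + (112/3)*q1 = 0.
Solving this linear system: q1 = 3.
The numerator is Q*f truncated at degree 5: P0 = a_0 = 44/51; P1 = a_1 + q1*a_0 = 268/51; P2 = a_2 + q1*a_1 = 16/3; P3 = a_3 + q1*a_2 = -8/3; P4 = a_4 + q1*a_3 = 8/3; P5 = a_5 + q1*a_4 = -8/3.


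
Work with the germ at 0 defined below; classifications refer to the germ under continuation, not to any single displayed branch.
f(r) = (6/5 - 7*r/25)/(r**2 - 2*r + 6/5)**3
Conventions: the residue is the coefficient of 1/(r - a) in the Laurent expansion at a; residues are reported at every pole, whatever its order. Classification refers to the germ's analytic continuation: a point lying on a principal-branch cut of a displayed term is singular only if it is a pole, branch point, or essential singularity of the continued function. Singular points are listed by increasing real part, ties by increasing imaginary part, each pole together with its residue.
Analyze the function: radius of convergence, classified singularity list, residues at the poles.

Denominator factor (r**2 - 2*r + 6/5)^3: discriminant -4/5, complex-conjugate roots (1) + ((1/5)*sqrt(5))*i and (1) - ((1/5)*sqrt(5))*i; poles of order 3, moduli (1/5)*sqrt(30) and (1/5)*sqrt(30).
The radius of convergence is the smallest modulus among the singular points: (1/5)*sqrt(30).
The factor r**2 - 2*r + 6/5 splits as (r - a)(r - a') with a = (1) - ((1/5)*sqrt(5))*i, a' = (1) + ((1/5)*sqrt(5))*i. At the order-3 pole a set g(r) = (r - a)^3*f(r) = [6/5 - 7*r/25] / (r - a')^3.
Order-3 pole: residue = g''(a)/2; g''((1) - ((1/5)*sqrt(5))*i) = ((69/8)*sqrt(5))*i, so the residue is ((69/16)*sqrt(5))*i.
The factor r**2 - 2*r + 6/5 splits as (r - a)(r - a') with a = (1) + ((1/5)*sqrt(5))*i, a' = (1) - ((1/5)*sqrt(5))*i. At the order-3 pole a set g(r) = (r - a)^3*f(r) = [6/5 - 7*r/25] / (r - a')^3.
Order-3 pole: residue = g''(a)/2; g''((1) + ((1/5)*sqrt(5))*i) = -((69/8)*sqrt(5))*i, so the residue is -((69/16)*sqrt(5))*i.
List the singular points by increasing real part (a conjugate pair: the negative imaginary part first).

Radius of convergence at 0: (1/5)*sqrt(30).
At (1) - ((1/5)*sqrt(5))*i: a pole of order 3; residue ((69/16)*sqrt(5))*i.
At (1) + ((1/5)*sqrt(5))*i: a pole of order 3; residue -((69/16)*sqrt(5))*i.


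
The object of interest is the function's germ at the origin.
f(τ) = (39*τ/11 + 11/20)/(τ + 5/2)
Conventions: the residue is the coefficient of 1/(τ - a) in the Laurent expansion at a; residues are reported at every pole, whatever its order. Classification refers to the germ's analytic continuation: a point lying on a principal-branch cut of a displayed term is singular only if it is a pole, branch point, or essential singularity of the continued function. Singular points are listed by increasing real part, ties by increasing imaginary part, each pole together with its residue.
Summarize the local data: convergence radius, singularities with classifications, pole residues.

Denominator factor (τ + 5/2): pole of order 1 at -5/2, modulus 5/2.
The radius of convergence is the smallest modulus among the singular points: 5/2.
At the order-1 pole -5/2 set g(τ) = (τ - (-5/2))*f(τ) = 39*τ/11 + 11/20.
Simple pole: residue = g(a) at a = -5/2, which is -1829/220.

Radius of convergence at 0: 5/2.
At -5/2: a pole of order 1; residue -1829/220.


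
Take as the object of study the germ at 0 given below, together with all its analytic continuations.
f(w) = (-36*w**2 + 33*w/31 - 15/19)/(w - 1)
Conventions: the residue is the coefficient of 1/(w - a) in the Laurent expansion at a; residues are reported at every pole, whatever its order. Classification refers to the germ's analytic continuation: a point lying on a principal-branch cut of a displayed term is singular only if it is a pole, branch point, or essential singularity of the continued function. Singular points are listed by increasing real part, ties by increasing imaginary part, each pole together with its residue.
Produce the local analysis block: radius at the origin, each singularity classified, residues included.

Denominator factor (w - 1): pole of order 1 at 1, modulus 1.
The radius of convergence is the smallest modulus among the singular points: 1.
At the order-1 pole 1 set g(w) = (w - (1))*f(w) = -36*w**2 + 33*w/31 - 15/19.
Simple pole: residue = g(a) at a = 1, which is -21042/589.

Radius of convergence at 0: 1.
At 1: a pole of order 1; residue -21042/589.


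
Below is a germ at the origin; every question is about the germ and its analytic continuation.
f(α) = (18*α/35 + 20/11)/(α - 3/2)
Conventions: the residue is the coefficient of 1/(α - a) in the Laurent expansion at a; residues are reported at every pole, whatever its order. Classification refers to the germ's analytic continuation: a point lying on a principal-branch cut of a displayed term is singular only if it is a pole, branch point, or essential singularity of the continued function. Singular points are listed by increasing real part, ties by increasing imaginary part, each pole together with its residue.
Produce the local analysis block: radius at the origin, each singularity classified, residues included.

Denominator factor (α - 3/2): pole of order 1 at 3/2, modulus 3/2.
The radius of convergence is the smallest modulus among the singular points: 3/2.
At the order-1 pole 3/2 set g(α) = (α - (3/2))*f(α) = 18*α/35 + 20/11.
Simple pole: residue = g(a) at a = 3/2, which is 997/385.

Radius of convergence at 0: 3/2.
At 3/2: a pole of order 1; residue 997/385.


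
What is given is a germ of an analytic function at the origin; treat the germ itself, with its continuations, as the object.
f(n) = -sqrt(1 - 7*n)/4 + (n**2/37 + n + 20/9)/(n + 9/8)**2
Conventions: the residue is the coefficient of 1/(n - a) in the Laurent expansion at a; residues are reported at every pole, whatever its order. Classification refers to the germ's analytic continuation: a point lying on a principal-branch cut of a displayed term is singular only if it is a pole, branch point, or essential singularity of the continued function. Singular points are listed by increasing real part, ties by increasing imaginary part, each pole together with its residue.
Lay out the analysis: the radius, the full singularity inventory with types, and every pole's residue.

Denominator factor (n + 9/8)^2: pole of order 2 at -9/8, modulus 9/8.
Branch term (-1/4)*sqrt(1 - n/(1/7)): its argument vanishes at n = 1/7, a square-root branch point, modulus 1/7.
The radius of convergence is the smallest modulus among the singular points: 1/7.
The branch term is analytic at -9/8 and contributes nothing to the residue; only the rational part matters.
At the order-2 pole -9/8 set g(n) = (n - (-9/8))^2*(rational part) = n**2/37 + n + 20/9.
Order-2 pole: residue = g'(a); g'(-9/8) = 139/148, so the residue is 139/148.
List the singular points by increasing real part (a conjugate pair: the negative imaginary part first).

Radius of convergence at 0: 1/7.
At -9/8: a pole of order 2; residue 139/148.
At 1/7: an algebraic (square-root) branch point.


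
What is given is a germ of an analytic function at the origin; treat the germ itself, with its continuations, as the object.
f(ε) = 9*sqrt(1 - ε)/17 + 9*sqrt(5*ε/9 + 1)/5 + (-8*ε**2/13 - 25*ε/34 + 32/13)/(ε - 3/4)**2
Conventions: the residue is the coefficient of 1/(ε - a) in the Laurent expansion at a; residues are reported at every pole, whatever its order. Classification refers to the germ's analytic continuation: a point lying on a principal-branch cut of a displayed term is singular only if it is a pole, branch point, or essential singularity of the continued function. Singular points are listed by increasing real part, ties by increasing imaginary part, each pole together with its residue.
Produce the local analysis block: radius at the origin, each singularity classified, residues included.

Denominator factor (ε - 3/4)^2: pole of order 2 at 3/4, modulus 3/4.
Branch term (9/5)*sqrt(1 - ε/(-9/5)): its argument vanishes at ε = -9/5, a square-root branch point, modulus 9/5.
Branch term (9/17)*sqrt(1 - ε/(1)): its argument vanishes at ε = 1, a square-root branch point, modulus 1.
The radius of convergence is the smallest modulus among the singular points: 3/4.
The branch terms are analytic at 3/4 and contribute nothing to the residue; only the rational part matters.
At the order-2 pole 3/4 set g(ε) = (ε - (3/4))^2*(rational part) = -8*ε**2/13 - 25*ε/34 + 32/13.
Order-2 pole: residue = g'(a); g'(3/4) = -733/442, so the residue is -733/442.
List the singular points by increasing real part (a conjugate pair: the negative imaginary part first).

Radius of convergence at 0: 3/4.
At -9/5: an algebraic (square-root) branch point.
At 3/4: a pole of order 2; residue -733/442.
At 1: an algebraic (square-root) branch point.


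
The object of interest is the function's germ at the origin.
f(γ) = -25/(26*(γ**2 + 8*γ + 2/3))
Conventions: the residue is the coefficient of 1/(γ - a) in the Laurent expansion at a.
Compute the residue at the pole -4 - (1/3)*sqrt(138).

The factor γ**2 + 8*γ + 2/3 splits as (γ - a)(γ - a') with a = -4 - (1/3)*sqrt(138), a' = -4 + (1/3)*sqrt(138). At the order-1 pole a set g(γ) = (γ - a)*f(γ) = [-25/26] / (γ - a').
Simple pole: residue = g(a) at a = -4 - (1/3)*sqrt(138), which is (25/2392)*sqrt(138).

The residue is (25/2392)*sqrt(138).


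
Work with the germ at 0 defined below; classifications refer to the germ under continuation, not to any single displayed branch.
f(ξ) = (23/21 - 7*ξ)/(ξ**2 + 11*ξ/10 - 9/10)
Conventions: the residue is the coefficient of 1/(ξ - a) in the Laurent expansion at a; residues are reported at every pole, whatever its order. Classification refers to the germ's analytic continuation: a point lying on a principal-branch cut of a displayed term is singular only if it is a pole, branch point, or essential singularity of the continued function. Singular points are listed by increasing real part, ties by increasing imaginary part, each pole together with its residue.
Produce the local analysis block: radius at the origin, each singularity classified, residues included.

Radius of convergence at 0: -11/20 + (1/20)*sqrt(481).
At -11/20 - (1/20)*sqrt(481): a pole of order 1; residue -7/2 - (2077/20202)*sqrt(481).
At -11/20 + (1/20)*sqrt(481): a pole of order 1; residue -7/2 + (2077/20202)*sqrt(481).

Denominator factor (ξ**2 + 11*ξ/10 - 9/10): discriminant 481/100, real irrational roots -11/20 + (1/20)*sqrt(481) and -11/20 - (1/20)*sqrt(481); poles of order 1, moduli -11/20 + (1/20)*sqrt(481) and 11/20 + (1/20)*sqrt(481).
The radius of convergence is the smallest modulus among the singular points: -11/20 + (1/20)*sqrt(481).
The factor ξ**2 + 11*ξ/10 - 9/10 splits as (ξ - a)(ξ - a') with a = -11/20 - (1/20)*sqrt(481), a' = -11/20 + (1/20)*sqrt(481). At the order-1 pole a set g(ξ) = (ξ - a)*f(ξ) = [23/21 - 7*ξ] / (ξ - a').
Simple pole: residue = g(a) at a = -11/20 - (1/20)*sqrt(481), which is -7/2 - (2077/20202)*sqrt(481).
The factor ξ**2 + 11*ξ/10 - 9/10 splits as (ξ - a)(ξ - a') with a = -11/20 + (1/20)*sqrt(481), a' = -11/20 - (1/20)*sqrt(481). At the order-1 pole a set g(ξ) = (ξ - a)*f(ξ) = [23/21 - 7*ξ] / (ξ - a').
Simple pole: residue = g(a) at a = -11/20 + (1/20)*sqrt(481), which is -7/2 + (2077/20202)*sqrt(481).
List the singular points by increasing real part (a conjugate pair: the negative imaginary part first).


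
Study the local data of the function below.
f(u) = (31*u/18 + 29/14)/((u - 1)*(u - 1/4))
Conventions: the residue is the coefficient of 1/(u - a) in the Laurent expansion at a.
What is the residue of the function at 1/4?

At the order-1 pole 1/4 set g(u) = (u - (1/4))*f(u) = (31*u/18 + 29/14)/(u - 1).
Simple pole: residue = g(a) at a = 1/4, which is -1261/378.

The residue is -1261/378.


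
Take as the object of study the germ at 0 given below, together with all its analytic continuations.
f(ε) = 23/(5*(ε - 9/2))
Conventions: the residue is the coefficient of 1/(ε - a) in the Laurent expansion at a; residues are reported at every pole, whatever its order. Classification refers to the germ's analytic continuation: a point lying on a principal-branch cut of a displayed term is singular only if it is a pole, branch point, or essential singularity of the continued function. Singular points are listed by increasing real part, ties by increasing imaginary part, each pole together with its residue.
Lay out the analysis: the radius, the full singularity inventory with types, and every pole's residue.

Denominator factor (ε - 9/2): pole of order 1 at 9/2, modulus 9/2.
The radius of convergence is the smallest modulus among the singular points: 9/2.
At the order-1 pole 9/2 set g(ε) = (ε - (9/2))*f(ε) = 23/5.
Simple pole: residue = g(a) at a = 9/2, which is 23/5.

Radius of convergence at 0: 9/2.
At 9/2: a pole of order 1; residue 23/5.


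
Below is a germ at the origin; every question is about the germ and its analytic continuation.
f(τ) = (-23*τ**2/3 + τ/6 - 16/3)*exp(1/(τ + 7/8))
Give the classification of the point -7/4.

There is no denominator, hence no pole anywhere.
The essential point of exp(1/(τ - (-7/8))) is -7/8, not -7/4.
So the germ continues analytically to -7/4.

The point is a regular point.


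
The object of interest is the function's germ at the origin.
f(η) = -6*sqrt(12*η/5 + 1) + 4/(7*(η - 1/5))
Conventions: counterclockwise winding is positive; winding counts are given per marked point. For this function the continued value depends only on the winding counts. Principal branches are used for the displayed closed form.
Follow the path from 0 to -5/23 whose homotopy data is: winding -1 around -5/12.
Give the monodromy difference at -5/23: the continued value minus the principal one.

The rational part is single-valued and drops out of the difference; each branch term changes only by its own monodromy.
(-6)*sqrt(1 - η/(-5/12)): winding -1 is odd, the square root flips sign, contributing -2*(-6)*sqrt(1 - (-5/23)/(-5/12)) = -2*(-6)*sqrt(11/23) = (12/23)*sqrt(253).
Summing the contributions at η = -5/23 gives (12/23)*sqrt(253).

Continued minus principal equals (12/23)*sqrt(253).


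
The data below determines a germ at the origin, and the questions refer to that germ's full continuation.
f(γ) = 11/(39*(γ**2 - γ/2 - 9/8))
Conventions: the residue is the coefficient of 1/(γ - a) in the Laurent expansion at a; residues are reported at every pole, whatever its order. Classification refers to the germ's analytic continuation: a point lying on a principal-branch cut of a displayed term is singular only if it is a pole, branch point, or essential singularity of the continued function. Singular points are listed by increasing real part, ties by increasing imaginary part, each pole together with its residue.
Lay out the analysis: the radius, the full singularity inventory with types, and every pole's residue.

Radius of convergence at 0: -1/4 + (1/4)*sqrt(19).
At 1/4 - (1/4)*sqrt(19): a pole of order 1; residue -(22/741)*sqrt(19).
At 1/4 + (1/4)*sqrt(19): a pole of order 1; residue (22/741)*sqrt(19).

Denominator factor (γ**2 - γ/2 - 9/8): discriminant 19/4, real irrational roots 1/4 + (1/4)*sqrt(19) and 1/4 - (1/4)*sqrt(19); poles of order 1, moduli 1/4 + (1/4)*sqrt(19) and -1/4 + (1/4)*sqrt(19).
The radius of convergence is the smallest modulus among the singular points: -1/4 + (1/4)*sqrt(19).
The factor γ**2 - γ/2 - 9/8 splits as (γ - a)(γ - a') with a = 1/4 - (1/4)*sqrt(19), a' = 1/4 + (1/4)*sqrt(19). At the order-1 pole a set g(γ) = (γ - a)*f(γ) = [11/39] / (γ - a').
Simple pole: residue = g(a) at a = 1/4 - (1/4)*sqrt(19), which is -(22/741)*sqrt(19).
The factor γ**2 - γ/2 - 9/8 splits as (γ - a)(γ - a') with a = 1/4 + (1/4)*sqrt(19), a' = 1/4 - (1/4)*sqrt(19). At the order-1 pole a set g(γ) = (γ - a)*f(γ) = [11/39] / (γ - a').
Simple pole: residue = g(a) at a = 1/4 + (1/4)*sqrt(19), which is (22/741)*sqrt(19).
List the singular points by increasing real part (a conjugate pair: the negative imaginary part first).


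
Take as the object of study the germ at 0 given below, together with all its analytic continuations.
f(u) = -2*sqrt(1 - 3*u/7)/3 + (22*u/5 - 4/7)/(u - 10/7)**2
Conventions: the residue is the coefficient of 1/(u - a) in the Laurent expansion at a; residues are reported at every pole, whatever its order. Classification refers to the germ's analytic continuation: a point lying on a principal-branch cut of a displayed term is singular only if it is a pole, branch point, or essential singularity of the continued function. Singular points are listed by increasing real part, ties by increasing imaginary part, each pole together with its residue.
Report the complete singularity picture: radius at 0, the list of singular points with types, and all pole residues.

Denominator factor (u - 10/7)^2: pole of order 2 at 10/7, modulus 10/7.
Branch term (-2/3)*sqrt(1 - u/(7/3)): its argument vanishes at u = 7/3, a square-root branch point, modulus 7/3.
The radius of convergence is the smallest modulus among the singular points: 10/7.
The branch term is analytic at 10/7 and contributes nothing to the residue; only the rational part matters.
At the order-2 pole 10/7 set g(u) = (u - (10/7))^2*(rational part) = 22*u/5 - 4/7.
Order-2 pole: residue = g'(a); g'(10/7) = 22/5, so the residue is 22/5.
List the singular points by increasing real part (a conjugate pair: the negative imaginary part first).

Radius of convergence at 0: 10/7.
At 10/7: a pole of order 2; residue 22/5.
At 7/3: an algebraic (square-root) branch point.


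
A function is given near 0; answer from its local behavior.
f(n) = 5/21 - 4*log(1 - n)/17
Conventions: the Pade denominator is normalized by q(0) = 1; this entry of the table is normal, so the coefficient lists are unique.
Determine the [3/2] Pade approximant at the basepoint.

Taylor coefficients needed (expand at 0): a_0 = 5/21, a_1 = 4/17, a_2 = 2/17, a_3 = 4/51, a_4 = 1/17, a_5 = 4/85.
Write the denominator as Q(n) = 1 + q1*n + q2*n^2. Requiring Q*f - P = O(n^6) with deg P <= 3 kills the coefficients of n^4..n^5 in Q*f:
  n^4: a_4 + q1*a_3 + q2*a_2 = 0, i.e. 1/17 + (4/51)*q1 + (2/17)*q2 = 0.
  n^5: a_5 + q1*a_4 + q2*a_3 = 0, i.e. 4/85 + (1/17)*q1 + (4/51)*q2 = 0.
Solving this linear system: q1 = -6/5, q2 = 3/10.
The numerator is Q*f truncated at degree 3: P0 = a_0 = 5/21; P1 = a_1 + q1*a_0 = -6/119; P2 = a_2 + q1*a_1 + q2*a_0 = -111/1190; P3 = a_3 + q1*a_2 + q2*a_1 = 2/255.

The Pade approximant has numerator coefficients [5/21, -6/119, -111/1190, 2/255]; denominator coefficients [1, -6/5, 3/10].


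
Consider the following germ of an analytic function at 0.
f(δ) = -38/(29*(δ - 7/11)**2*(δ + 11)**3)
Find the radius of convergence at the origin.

Denominator factor (δ + 11)^3: pole of order 3 at -11, modulus 11.
Denominator factor (δ - 7/11)^2: pole of order 2 at 7/11, modulus 7/11.
The radius of convergence is the smallest modulus among the singular points: 7/11.

The radius of convergence is 7/11.


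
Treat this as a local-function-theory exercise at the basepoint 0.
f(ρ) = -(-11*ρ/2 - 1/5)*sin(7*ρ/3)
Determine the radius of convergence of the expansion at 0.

The factor -sin(7*ρ/3) is entire and contributes no finite singular point.
The polynomial part has no poles.
No finite singular points: the Taylor series at 0 converges everywhere.

The radius of convergence is infinite.


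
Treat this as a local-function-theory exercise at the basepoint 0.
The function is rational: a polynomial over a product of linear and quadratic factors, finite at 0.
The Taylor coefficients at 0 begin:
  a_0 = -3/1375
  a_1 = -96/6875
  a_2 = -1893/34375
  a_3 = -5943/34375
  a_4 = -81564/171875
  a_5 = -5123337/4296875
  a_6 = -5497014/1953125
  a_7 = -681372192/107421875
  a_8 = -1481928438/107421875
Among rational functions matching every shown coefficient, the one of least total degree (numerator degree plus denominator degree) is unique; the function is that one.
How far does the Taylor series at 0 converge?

No rational of total degree below 7 reproduces all 9 coefficients; solving the [0/7] Pade equations on them gives f(ζ) = 3/(11*(ζ - 1)*(ζ**2 - 9*ζ + 5)**3), whose expansion matches every shown term.
Denominator factor (ζ**2 - 9*ζ + 5)^3: discriminant 61, real irrational roots 9/2 + (1/2)*sqrt(61) and 9/2 - (1/2)*sqrt(61); poles of order 3, moduli 9/2 + (1/2)*sqrt(61) and 9/2 - (1/2)*sqrt(61).
Denominator factor (ζ - 1): pole of order 1 at 1, modulus 1.
The radius of convergence is the smallest modulus among the singular points: 9/2 - (1/2)*sqrt(61).

The radius of convergence is 9/2 - (1/2)*sqrt(61).


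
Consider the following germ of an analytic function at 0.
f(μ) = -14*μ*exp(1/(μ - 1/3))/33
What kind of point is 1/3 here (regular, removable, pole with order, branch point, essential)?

The exponent 1/(μ - (1/3)) has a pole at 1/3, so exp(1/(μ - (1/3))) takes every nonzero value near it: an essential singularity (not a pole of any order).

The point is an essential singularity.


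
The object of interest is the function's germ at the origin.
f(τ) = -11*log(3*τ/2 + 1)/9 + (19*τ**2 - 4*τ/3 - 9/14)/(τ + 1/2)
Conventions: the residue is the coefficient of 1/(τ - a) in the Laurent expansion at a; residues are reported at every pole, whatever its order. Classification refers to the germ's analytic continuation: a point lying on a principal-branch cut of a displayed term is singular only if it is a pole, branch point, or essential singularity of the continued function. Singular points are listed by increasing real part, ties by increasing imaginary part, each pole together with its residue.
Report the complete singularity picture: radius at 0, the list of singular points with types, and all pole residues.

Radius of convergence at 0: 1/2.
At -2/3: a logarithmic branch point.
At -1/2: a pole of order 1; residue 401/84.

Denominator factor (τ + 1/2): pole of order 1 at -1/2, modulus 1/2.
Branch term (-11/9)*log(1 - τ/(-2/3)): its argument vanishes at τ = -2/3, a logarithmic branch point, modulus 2/3.
The radius of convergence is the smallest modulus among the singular points: 1/2.
The branch term is analytic at -1/2 and contributes nothing to the residue; only the rational part matters.
At the order-1 pole -1/2 set g(τ) = (τ - (-1/2))*(rational part) = 19*τ**2 - 4*τ/3 - 9/14.
Simple pole: residue = g(a) at a = -1/2, which is 401/84.
List the singular points by increasing real part (a conjugate pair: the negative imaginary part first).


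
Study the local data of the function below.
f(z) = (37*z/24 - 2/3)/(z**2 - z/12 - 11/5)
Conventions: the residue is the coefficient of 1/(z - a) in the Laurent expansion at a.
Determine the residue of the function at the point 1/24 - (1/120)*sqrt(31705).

The residue is 37/48 + (347/304368)*sqrt(31705).

The factor z**2 - z/12 - 11/5 splits as (z - a)(z - a') with a = 1/24 - (1/120)*sqrt(31705), a' = 1/24 + (1/120)*sqrt(31705). At the order-1 pole a set g(z) = (z - a)*f(z) = [37*z/24 - 2/3] / (z - a').
Simple pole: residue = g(a) at a = 1/24 - (1/120)*sqrt(31705), which is 37/48 + (347/304368)*sqrt(31705).


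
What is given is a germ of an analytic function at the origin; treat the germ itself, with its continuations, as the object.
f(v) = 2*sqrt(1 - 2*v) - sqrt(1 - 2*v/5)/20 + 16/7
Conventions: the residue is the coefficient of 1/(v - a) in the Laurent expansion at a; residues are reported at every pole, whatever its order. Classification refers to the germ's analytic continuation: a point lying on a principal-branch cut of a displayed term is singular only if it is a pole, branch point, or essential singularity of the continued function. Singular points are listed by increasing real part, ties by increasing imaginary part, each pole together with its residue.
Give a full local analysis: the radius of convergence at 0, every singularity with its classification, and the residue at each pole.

Radius of convergence at 0: 1/2.
At 1/2: an algebraic (square-root) branch point.
At 5/2: an algebraic (square-root) branch point.

Branch term (2)*sqrt(1 - v/(1/2)): its argument vanishes at v = 1/2, a square-root branch point, modulus 1/2.
Branch term (-1/20)*sqrt(1 - v/(5/2)): its argument vanishes at v = 5/2, a square-root branch point, modulus 5/2.
The radius of convergence is the smallest modulus among the singular points: 1/2.
List the singular points by increasing real part (a conjugate pair: the negative imaginary part first).


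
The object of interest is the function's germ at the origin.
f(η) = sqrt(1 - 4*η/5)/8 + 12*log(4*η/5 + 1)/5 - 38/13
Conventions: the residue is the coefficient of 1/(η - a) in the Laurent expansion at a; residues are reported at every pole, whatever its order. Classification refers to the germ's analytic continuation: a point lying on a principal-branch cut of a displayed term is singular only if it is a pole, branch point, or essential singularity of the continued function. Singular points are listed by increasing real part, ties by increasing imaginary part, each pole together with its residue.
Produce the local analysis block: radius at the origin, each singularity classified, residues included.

Branch term (1/8)*sqrt(1 - η/(5/4)): its argument vanishes at η = 5/4, a square-root branch point, modulus 5/4.
Branch term (12/5)*log(1 - η/(-5/4)): its argument vanishes at η = -5/4, a logarithmic branch point, modulus 5/4.
The radius of convergence is the smallest modulus among the singular points: 5/4.
List the singular points by increasing real part (a conjugate pair: the negative imaginary part first).

Radius of convergence at 0: 5/4.
At -5/4: a logarithmic branch point.
At 5/4: an algebraic (square-root) branch point.


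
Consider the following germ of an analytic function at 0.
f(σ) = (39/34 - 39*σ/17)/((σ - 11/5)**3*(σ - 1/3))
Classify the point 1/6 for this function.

Denominator factors: σ - 11/5 = -61/30 at σ = 1/6; σ - 1/3 = -1/6 at σ = 1/6 — none vanishes.
So the germ continues analytically to 1/6.

The point is a regular point.


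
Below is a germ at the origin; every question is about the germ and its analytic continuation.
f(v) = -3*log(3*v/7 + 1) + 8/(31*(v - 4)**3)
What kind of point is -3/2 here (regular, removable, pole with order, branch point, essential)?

The point is a regular point.

Denominator factors: v - 4 = -11/2 at v = -3/2 — none vanishes.
Branch term log(1 - v/(-7/3)): argument at -3/2 is 5/14, nonzero, so -3/2 is not its branch point (a point on a principal cut is still regular for the continued germ).
So the germ continues analytically to -3/2.


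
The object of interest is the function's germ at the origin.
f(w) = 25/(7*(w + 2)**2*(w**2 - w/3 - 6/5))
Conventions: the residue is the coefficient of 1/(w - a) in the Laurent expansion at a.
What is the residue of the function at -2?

The residue is 1875/1456.

At the order-2 pole -2 set g(w) = (w - (-2))^2*f(w) = 25/(7*(w**2 - w/3 - 6/5)).
Order-2 pole: residue = g'(a); g'(-2) = 1875/1456, so the residue is 1875/1456.


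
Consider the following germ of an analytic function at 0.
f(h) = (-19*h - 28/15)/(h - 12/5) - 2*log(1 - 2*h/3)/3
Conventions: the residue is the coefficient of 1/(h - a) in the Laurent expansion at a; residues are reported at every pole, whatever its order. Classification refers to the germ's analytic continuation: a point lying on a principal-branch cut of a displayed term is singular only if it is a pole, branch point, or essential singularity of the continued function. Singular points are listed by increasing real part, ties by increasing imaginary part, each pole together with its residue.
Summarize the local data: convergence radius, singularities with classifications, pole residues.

Denominator factor (h - 12/5): pole of order 1 at 12/5, modulus 12/5.
Branch term (-2/3)*log(1 - h/(3/2)): its argument vanishes at h = 3/2, a logarithmic branch point, modulus 3/2.
The radius of convergence is the smallest modulus among the singular points: 3/2.
The branch term is analytic at 12/5 and contributes nothing to the residue; only the rational part matters.
At the order-1 pole 12/5 set g(h) = (h - (12/5))*(rational part) = -19*h - 28/15.
Simple pole: residue = g(a) at a = 12/5, which is -712/15.
List the singular points by increasing real part (a conjugate pair: the negative imaginary part first).

Radius of convergence at 0: 3/2.
At 3/2: a logarithmic branch point.
At 12/5: a pole of order 1; residue -712/15.


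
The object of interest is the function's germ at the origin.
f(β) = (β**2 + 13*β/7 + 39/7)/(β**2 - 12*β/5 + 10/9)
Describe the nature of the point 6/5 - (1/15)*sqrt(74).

The denominator factor β**2 - 12*β/5 + 10/9 vanishes at 6/5 - (1/15)*sqrt(74) and appears to the power 1; the numerator there equals 2153/225 - (149/525)*sqrt(74), nonzero, and no other factor vanishes.
Hence a pole whose order is the multiplicity, 1.

The point is a pole of order 1.


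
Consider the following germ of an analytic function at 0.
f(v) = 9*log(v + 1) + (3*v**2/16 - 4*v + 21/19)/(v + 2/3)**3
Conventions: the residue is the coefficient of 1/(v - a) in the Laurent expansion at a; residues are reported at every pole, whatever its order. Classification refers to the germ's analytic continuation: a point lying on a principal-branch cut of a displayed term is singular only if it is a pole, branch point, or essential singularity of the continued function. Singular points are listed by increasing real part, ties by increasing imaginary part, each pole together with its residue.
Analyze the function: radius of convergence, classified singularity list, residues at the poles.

Radius of convergence at 0: 2/3.
At -1: a logarithmic branch point.
At -2/3: a pole of order 3; residue 3/16.

Denominator factor (v + 2/3)^3: pole of order 3 at -2/3, modulus 2/3.
Branch term (9)*log(1 - v/(-1)): its argument vanishes at v = -1, a logarithmic branch point, modulus 1.
The radius of convergence is the smallest modulus among the singular points: 2/3.
The branch term is analytic at -2/3 and contributes nothing to the residue; only the rational part matters.
At the order-3 pole -2/3 set g(v) = (v - (-2/3))^3*(rational part) = 3*v**2/16 - 4*v + 21/19.
Order-3 pole: residue = g''(a)/2; g''(-2/3) = 3/8, so the residue is 3/16.
List the singular points by increasing real part (a conjugate pair: the negative imaginary part first).


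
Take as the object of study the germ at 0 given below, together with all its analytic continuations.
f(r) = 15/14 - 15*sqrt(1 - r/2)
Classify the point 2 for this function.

The term (-15)*sqrt(1 - r/(2)) has argument 1 - 2/(2) = 0 at 2: a square-root (algebraic, two-sheeted) branch point; the remaining terms are analytic or single-valued there.

The point is an algebraic (square-root) branch point.


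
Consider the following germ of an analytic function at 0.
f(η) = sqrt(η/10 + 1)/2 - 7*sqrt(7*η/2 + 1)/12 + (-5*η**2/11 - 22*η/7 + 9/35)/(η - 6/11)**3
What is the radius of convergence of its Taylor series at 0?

Denominator factor (η - 6/11)^3: pole of order 3 at 6/11, modulus 6/11.
Branch term (-7/12)*sqrt(1 - η/(-2/7)): its argument vanishes at η = -2/7, a square-root branch point, modulus 2/7.
Branch term (1/2)*sqrt(1 - η/(-10)): its argument vanishes at η = -10, a square-root branch point, modulus 10.
The radius of convergence is the smallest modulus among the singular points: 2/7.

The radius of convergence is 2/7.


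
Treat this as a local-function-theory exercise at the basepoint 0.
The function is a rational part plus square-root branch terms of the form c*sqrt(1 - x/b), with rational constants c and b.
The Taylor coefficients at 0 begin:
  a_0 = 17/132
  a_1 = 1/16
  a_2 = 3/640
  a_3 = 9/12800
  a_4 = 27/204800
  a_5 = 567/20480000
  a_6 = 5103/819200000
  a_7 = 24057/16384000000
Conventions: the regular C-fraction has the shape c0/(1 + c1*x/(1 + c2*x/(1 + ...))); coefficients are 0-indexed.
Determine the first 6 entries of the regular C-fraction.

The regular C-fraction coefficients are [17/132, -33/68, 279/680, 17/1240, -203/1240, -279/8120].

Taylor coefficients (read off): a_0 = 17/132, a_1 = 1/16, a_2 = 3/640, a_3 = 9/12800, a_4 = 27/204800, a_5 = 567/20480000.
c0 = a_0 = 17/132. Peel one level at a time: if S = 1 + c*x/S' with S'(0) = 1, then c is the x-coefficient of S and S' = c*x/(S - 1).
S_1 = c0/f = 1 + (-33/68)*x + (9207/46240)*x^2 + ...; c1 = -33/68.
S_2 = c1*x/(S_1 - 1) = 1 + (279/680)*x + (-9/1600)*x^2 + ...; c2 = 279/680.
S_3 = c2*x/(S_2 - 1) = 1 + (17/1240)*x + (3451/1537600)*x^2 + ...; c3 = 17/1240.
S_4 = c3*x/(S_3 - 1) = 1 + (-203/1240)*x + (-9/1600)*x^2 + ...; c4 = -203/1240.
S_5 = c4*x/(S_4 - 1) = 1 + (-279/8120)*x + ...; c5 = -279/8120.


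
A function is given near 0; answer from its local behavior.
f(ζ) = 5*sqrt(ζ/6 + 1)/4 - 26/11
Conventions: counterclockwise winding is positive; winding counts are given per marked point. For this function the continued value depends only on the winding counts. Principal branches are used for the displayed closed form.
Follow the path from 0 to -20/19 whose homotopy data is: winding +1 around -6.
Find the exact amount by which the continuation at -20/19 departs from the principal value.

The rational part is single-valued and drops out of the difference; each branch term changes only by its own monodromy.
(5/4)*sqrt(1 - ζ/(-6)): winding +1 is odd, the square root flips sign, contributing -2*(5/4)*sqrt(1 - (-20/19)/(-6)) = -2*(5/4)*sqrt(47/57) = -(5/114)*sqrt(2679).
Summing the contributions at ζ = -20/19 gives -(5/114)*sqrt(2679).

Continued minus principal equals -(5/114)*sqrt(2679).


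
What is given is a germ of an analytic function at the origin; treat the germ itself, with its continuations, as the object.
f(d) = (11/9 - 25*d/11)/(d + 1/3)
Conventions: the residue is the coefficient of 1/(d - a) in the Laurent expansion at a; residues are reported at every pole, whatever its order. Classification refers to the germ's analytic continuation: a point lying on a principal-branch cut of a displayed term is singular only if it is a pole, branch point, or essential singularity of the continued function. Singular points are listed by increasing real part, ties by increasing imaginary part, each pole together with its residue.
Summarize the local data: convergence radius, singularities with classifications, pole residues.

Radius of convergence at 0: 1/3.
At -1/3: a pole of order 1; residue 196/99.

Denominator factor (d + 1/3): pole of order 1 at -1/3, modulus 1/3.
The radius of convergence is the smallest modulus among the singular points: 1/3.
At the order-1 pole -1/3 set g(d) = (d - (-1/3))*f(d) = 11/9 - 25*d/11.
Simple pole: residue = g(a) at a = -1/3, which is 196/99.


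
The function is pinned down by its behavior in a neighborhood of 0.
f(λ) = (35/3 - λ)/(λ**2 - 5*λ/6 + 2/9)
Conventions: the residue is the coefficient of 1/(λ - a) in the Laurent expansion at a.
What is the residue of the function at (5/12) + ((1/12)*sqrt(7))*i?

The factor λ**2 - 5*λ/6 + 2/9 splits as (λ - a)(λ - a') with a = (5/12) + ((1/12)*sqrt(7))*i, a' = (5/12) - ((1/12)*sqrt(7))*i. At the order-1 pole a set g(λ) = (λ - a)*f(λ) = [35/3 - λ] / (λ - a').
Simple pole: residue = g(a) at a = (5/12) + ((1/12)*sqrt(7))*i, which is (-1/2) - ((135/14)*sqrt(7))*i.

The residue is (-1/2) - ((135/14)*sqrt(7))*i.


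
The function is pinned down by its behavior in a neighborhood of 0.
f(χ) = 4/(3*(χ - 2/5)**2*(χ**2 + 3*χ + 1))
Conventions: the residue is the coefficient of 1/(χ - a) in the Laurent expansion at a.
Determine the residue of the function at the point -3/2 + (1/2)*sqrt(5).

The factor χ**2 + 3*χ + 1 splits as (χ - a)(χ - a') with a = -3/2 + (1/2)*sqrt(5), a' = -3/2 - (1/2)*sqrt(5). At the order-1 pole a set g(χ) = (χ - a)*f(χ) = [4/(3*(χ - 2/5)**2)] / (χ - a').
Simple pole: residue = g(a) at a = -3/2 + (1/2)*sqrt(5), which is 4750/10443 + (810/3481)*sqrt(5).

The residue is 4750/10443 + (810/3481)*sqrt(5).


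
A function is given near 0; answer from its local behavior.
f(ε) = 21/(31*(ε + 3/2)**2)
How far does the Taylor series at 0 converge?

Denominator factor (ε + 3/2)^2: pole of order 2 at -3/2, modulus 3/2.
The radius of convergence is the smallest modulus among the singular points: 3/2.

The radius of convergence is 3/2.


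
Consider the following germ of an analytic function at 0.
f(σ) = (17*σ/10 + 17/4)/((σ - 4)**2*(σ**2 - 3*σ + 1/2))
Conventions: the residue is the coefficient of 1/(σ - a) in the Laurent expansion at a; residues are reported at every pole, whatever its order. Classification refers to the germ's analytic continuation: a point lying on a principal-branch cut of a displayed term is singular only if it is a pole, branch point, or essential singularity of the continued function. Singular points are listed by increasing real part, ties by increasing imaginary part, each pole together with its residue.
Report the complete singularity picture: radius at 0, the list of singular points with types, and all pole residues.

Denominator factor (σ - 4)^2: pole of order 2 at 4, modulus 4.
Denominator factor (σ**2 - 3*σ + 1/2): discriminant 7, real irrational roots 3/2 + (1/2)*sqrt(7) and 3/2 - (1/2)*sqrt(7); poles of order 1, moduli 3/2 + (1/2)*sqrt(7) and 3/2 - (1/2)*sqrt(7).
The radius of convergence is the smallest modulus among the singular points: 3/2 - (1/2)*sqrt(7).
The factor σ**2 - 3*σ + 1/2 splits as (σ - a)(σ - a') with a = 3/2 - (1/2)*sqrt(7), a' = 3/2 + (1/2)*sqrt(7). At the order-1 pole a set g(σ) = (σ - a)*f(σ) = [(17*σ/10 + 17/4)/(σ - 4)**2] / (σ - a').
Simple pole: residue = g(a) at a = 3/2 - (1/2)*sqrt(7), which is 476/405 - (2771/5670)*sqrt(7).
The factor σ**2 - 3*σ + 1/2 splits as (σ - a)(σ - a') with a = 3/2 + (1/2)*sqrt(7), a' = 3/2 - (1/2)*sqrt(7). At the order-1 pole a set g(σ) = (σ - a)*f(σ) = [(17*σ/10 + 17/4)/(σ - 4)**2] / (σ - a').
Simple pole: residue = g(a) at a = 3/2 + (1/2)*sqrt(7), which is 476/405 + (2771/5670)*sqrt(7).
At the order-2 pole 4 set g(σ) = (σ - (4))^2*f(σ) = (17*σ/10 + 17/4)/(σ**2 - 3*σ + 1/2).
Order-2 pole: residue = g'(a); g'(4) = -952/405, so the residue is -952/405.
List the singular points by increasing real part (a conjugate pair: the negative imaginary part first).

Radius of convergence at 0: 3/2 - (1/2)*sqrt(7).
At 3/2 - (1/2)*sqrt(7): a pole of order 1; residue 476/405 - (2771/5670)*sqrt(7).
At 3/2 + (1/2)*sqrt(7): a pole of order 1; residue 476/405 + (2771/5670)*sqrt(7).
At 4: a pole of order 2; residue -952/405.
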